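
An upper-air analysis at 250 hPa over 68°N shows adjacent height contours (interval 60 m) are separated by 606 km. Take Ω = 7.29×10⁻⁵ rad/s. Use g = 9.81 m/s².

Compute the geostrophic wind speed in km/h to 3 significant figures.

25.9 km/h

Coriolis parameter at 68°N:
f = 2Ω sin φ = 2 × 7.29×10⁻⁵ × sin 68° = 1.35×10⁻⁴ s⁻¹
Height gradient: |∂Z/∂n| = 60 m / 606000 m = 9.90×10⁻⁵
On a pressure surface, geostrophic balance gives V_g = (g/f)|∂Z/∂n|:
V_g = 9.81 × 9.90×10⁻⁵ / 1.35×10⁻⁴ = 7.18 m/s
Converting: 7.18 m/s × 3.6 = 25.9 km/h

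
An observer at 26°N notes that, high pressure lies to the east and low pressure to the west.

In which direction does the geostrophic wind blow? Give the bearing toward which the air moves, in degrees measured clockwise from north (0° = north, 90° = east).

000°

The pressure-gradient force points toward the west (bearing 270°).
Geostrophic balance: in the Northern Hemisphere the Coriolis force deflects motion to the right, so the geostrophic wind blows 90° to the right of the pressure-gradient force (low pressure on the left).
Rotating 270° by 90° clockwise gives 000° — the wind blows toward the north.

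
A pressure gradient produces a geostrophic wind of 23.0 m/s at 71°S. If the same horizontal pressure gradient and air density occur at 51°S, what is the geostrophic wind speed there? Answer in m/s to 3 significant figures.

28.0 m/s

With the same pressure gradient and density, V_g ∝ 1/f ∝ 1/sin φ.
V₂ = V₁ · sin φ₁ / sin φ₂ = 23.0 × sin 71° / sin 51°
V₂ = 23.0 × 0.9455/0.7771 = 28.0 m/s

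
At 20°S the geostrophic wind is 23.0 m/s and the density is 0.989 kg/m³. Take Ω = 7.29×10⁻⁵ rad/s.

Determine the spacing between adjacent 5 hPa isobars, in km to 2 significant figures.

Coriolis parameter at 20°S:
f = 2Ω sin φ = 2 × 7.29×10⁻⁵ × sin 20° = 4.99×10⁻⁵ s⁻¹
Geostrophic balance rearranged: |∂P/∂n| = f ρ V_g
|∂P/∂n| = 4.99×10⁻⁵ × 0.989 × 23.0 = 1.13×10⁻³ Pa/m
Isobar spacing: Δn = ΔP/|∂P/∂n| = 500 Pa / 1.13×10⁻³ Pa/m = 440795 m ≈ 440 km

440 km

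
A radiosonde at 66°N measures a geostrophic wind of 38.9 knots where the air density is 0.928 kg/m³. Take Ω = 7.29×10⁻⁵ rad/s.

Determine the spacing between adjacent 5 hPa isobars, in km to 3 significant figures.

Coriolis parameter at 66°N:
f = 2Ω sin φ = 2 × 7.29×10⁻⁵ × sin 66° = 1.33×10⁻⁴ s⁻¹
Wind speed in SI: 38.9 knots = 20.0 m/s
Geostrophic balance rearranged: |∂P/∂n| = f ρ V_g
|∂P/∂n| = 1.33×10⁻⁴ × 0.928 × 20.0 = 2.47×10⁻³ Pa/m
Isobar spacing: Δn = ΔP/|∂P/∂n| = 500 Pa / 2.47×10⁻³ Pa/m = 202137 m ≈ 202 km

202 km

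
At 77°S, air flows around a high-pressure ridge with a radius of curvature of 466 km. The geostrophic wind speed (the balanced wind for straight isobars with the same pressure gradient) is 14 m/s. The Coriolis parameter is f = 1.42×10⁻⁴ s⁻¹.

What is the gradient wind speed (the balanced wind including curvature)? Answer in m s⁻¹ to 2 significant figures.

Around a high, pressure-gradient force acts outward with centrifugal, so Coriolis balances both:
fV = (1/ρ)|∂P/∂n| + V²/R  →  V² − fR·V + fR·V_g = 0
With fR = 1.42×10⁻⁴ × 466×10³ m = 66.2 m/s:
V = [fR − √((fR)² − 4 fR V_g)]/2 = [66.2 − √(66.2² − 4×66.2×14)]/2 = 20.1 m/s
Supergeostrophic (V > V_g = 14 m/s), as expected around a high.

20 m s⁻¹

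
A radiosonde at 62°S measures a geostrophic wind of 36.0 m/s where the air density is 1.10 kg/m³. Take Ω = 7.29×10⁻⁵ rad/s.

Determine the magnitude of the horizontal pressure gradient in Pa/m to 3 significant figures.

Coriolis parameter at 62°S:
f = 2Ω sin φ = 2 × 7.29×10⁻⁵ × sin 62° = 1.29×10⁻⁴ s⁻¹
Geostrophic balance rearranged: |∂P/∂n| = f ρ V_g
|∂P/∂n| = 1.29×10⁻⁴ × 1.10 × 36.0 = 5.10×10⁻³ Pa/m

5.10×10⁻³ Pa/m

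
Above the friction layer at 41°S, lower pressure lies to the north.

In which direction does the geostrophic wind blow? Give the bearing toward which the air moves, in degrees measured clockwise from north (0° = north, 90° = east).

The pressure-gradient force points toward the north (bearing 000°).
Geostrophic balance: in the Southern Hemisphere the Coriolis force deflects motion to the left, so the geostrophic wind blows 90° to the left of the pressure-gradient force (low pressure on the right).
Rotating 000° by 90° counterclockwise gives 270° — the wind blows toward the west.

270°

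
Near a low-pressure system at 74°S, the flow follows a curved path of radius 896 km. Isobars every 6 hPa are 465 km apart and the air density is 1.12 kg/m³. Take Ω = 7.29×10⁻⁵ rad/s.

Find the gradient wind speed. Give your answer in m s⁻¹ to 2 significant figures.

7.7 m s⁻¹

Coriolis parameter at 74°S:
f = 2Ω sin φ = 2 × 7.29×10⁻⁵ × sin 74° = 1.40×10⁻⁴ s⁻¹
Pressure gradient: |∂P/∂n| = 600 Pa / 465000 m = 1.29×10⁻³ Pa/m
Geostrophic speed: V_g = |∂P/∂n|/(fρ) = 1.29×10⁻³/(1.40×10⁻⁴ × 1.12) = 8.22 m/s
Around a low, centrifugal force acts outward with Coriolis, so pressure-gradient force balances both:
(1/ρ)|∂P/∂n| = fV + V²/R  →  V² + fR·V − fR·V_g = 0
With fR = 1.40×10⁻⁴ × 896×10³ m = 126 m/s:
V = [−fR + √((fR)² + 4 fR V_g)]/2 = [−126 + √(126² + 4×126×8.22)]/2 = 7.74 m/s
Subgeostrophic (V < V_g = 8.22 m/s), as expected around a low.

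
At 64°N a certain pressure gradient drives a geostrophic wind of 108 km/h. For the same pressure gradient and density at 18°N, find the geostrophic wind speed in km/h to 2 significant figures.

310 km/h

With the same pressure gradient and density, V_g ∝ 1/f ∝ 1/sin φ.
V₂ = V₁ · sin φ₁ / sin φ₂ = 108 × sin 64° / sin 18°
V₂ = 108 × 0.8988/0.3090 = 310 km/h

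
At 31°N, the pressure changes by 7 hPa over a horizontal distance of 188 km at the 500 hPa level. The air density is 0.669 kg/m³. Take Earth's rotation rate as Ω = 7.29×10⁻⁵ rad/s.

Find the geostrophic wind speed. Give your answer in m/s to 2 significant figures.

Coriolis parameter at 31°N:
f = 2Ω sin φ = 2 × 7.29×10⁻⁵ × sin 31° = 7.51×10⁻⁵ s⁻¹
Pressure gradient: |∂P/∂n| = 700 Pa / 188000 m = 3.72×10⁻³ Pa/m
Geostrophic balance (pressure-gradient force = Coriolis force):
V_g = (1/(fρ)) |∂P/∂n| = 3.72×10⁻³ / (7.51×10⁻⁵ × 0.669) = 74.1 m/s

74 m/s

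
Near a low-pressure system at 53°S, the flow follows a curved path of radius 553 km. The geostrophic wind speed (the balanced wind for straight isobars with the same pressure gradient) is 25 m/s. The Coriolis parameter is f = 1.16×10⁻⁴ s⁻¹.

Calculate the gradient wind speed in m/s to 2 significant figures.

Around a low, centrifugal force acts outward with Coriolis, so pressure-gradient force balances both:
(1/ρ)|∂P/∂n| = fV + V²/R  →  V² + fR·V − fR·V_g = 0
With fR = 1.16×10⁻⁴ × 553×10³ m = 64.1 m/s:
V = [−fR + √((fR)² + 4 fR V_g)]/2 = [−64.1 + √(64.1² + 4×64.1×25)]/2 = 19.2 m/s
Subgeostrophic (V < V_g = 25 m/s), as expected around a low.

19 m/s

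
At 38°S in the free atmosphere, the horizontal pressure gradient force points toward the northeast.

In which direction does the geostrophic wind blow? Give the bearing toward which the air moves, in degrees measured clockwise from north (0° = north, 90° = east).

315°

The pressure-gradient force points toward the northeast (bearing 045°).
Geostrophic balance: in the Southern Hemisphere the Coriolis force deflects motion to the left, so the geostrophic wind blows 90° to the left of the pressure-gradient force (low pressure on the right).
Rotating 045° by 90° counterclockwise gives 315° — the wind blows toward the northwest.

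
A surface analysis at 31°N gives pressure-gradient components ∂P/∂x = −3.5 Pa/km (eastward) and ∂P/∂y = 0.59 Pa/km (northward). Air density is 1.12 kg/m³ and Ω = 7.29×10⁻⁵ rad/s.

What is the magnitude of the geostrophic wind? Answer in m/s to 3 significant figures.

Coriolis parameter at 31°N:
f = 2Ω sin φ = 2 × 7.29×10⁻⁵ × sin 31° = 7.51×10⁻⁵ s⁻¹
Component geostrophic relations (x east, y north):
u_g = −(1/(fρ)) ∂P/∂y,  v_g = (1/(fρ)) ∂P/∂x
u_g = −(0.59×10⁻³)/(7.51×10⁻⁵ × 1.12) = −7.02 m/s;  v_g = (−3.5×10⁻³)/(7.51×10⁻⁵ × 1.12) = −41.6 m/s
|V_g| = √(u_g² + v_g²) = 42.2 m/s

42.2 m/s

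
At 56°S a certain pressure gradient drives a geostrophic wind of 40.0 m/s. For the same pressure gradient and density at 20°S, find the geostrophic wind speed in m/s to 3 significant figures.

With the same pressure gradient and density, V_g ∝ 1/f ∝ 1/sin φ.
V₂ = V₁ · sin φ₁ / sin φ₂ = 40.0 × sin 56° / sin 20°
V₂ = 40.0 × 0.8290/0.3420 = 97.0 m/s

97.0 m/s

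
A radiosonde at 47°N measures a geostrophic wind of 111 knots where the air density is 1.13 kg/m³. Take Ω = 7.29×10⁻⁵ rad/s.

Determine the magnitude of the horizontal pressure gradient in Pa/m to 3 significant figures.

Coriolis parameter at 47°N:
f = 2Ω sin φ = 2 × 7.29×10⁻⁵ × sin 47° = 1.07×10⁻⁴ s⁻¹
Wind speed in SI: 111 knots = 57.1 m/s
Geostrophic balance rearranged: |∂P/∂n| = f ρ V_g
|∂P/∂n| = 1.07×10⁻⁴ × 1.13 × 57.1 = 6.88×10⁻³ Pa/m

6.88×10⁻³ Pa/m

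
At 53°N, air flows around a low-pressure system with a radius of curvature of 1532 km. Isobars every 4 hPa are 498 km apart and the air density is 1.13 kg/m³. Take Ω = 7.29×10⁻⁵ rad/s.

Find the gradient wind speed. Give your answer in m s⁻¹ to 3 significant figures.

Coriolis parameter at 53°N:
f = 2Ω sin φ = 2 × 7.29×10⁻⁵ × sin 53° = 1.16×10⁻⁴ s⁻¹
Pressure gradient: |∂P/∂n| = 400 Pa / 498000 m = 8.03×10⁻⁴ Pa/m
Geostrophic speed: V_g = |∂P/∂n|/(fρ) = 8.03×10⁻⁴/(1.16×10⁻⁴ × 1.13) = 6.10 m/s
Around a low, centrifugal force acts outward with Coriolis, so pressure-gradient force balances both:
(1/ρ)|∂P/∂n| = fV + V²/R  →  V² + fR·V − fR·V_g = 0
With fR = 1.16×10⁻⁴ × 1532×10³ m = 178 m/s:
V = [−fR + √((fR)² + 4 fR V_g)]/2 = [−178 + √(178² + 4×178×6.1)]/2 = 5.91 m/s
Subgeostrophic (V < V_g = 6.1 m/s), as expected around a low.

5.91 m s⁻¹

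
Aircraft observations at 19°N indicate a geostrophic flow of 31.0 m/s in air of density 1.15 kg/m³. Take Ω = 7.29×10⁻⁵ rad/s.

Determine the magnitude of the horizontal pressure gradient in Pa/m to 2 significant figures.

Coriolis parameter at 19°N:
f = 2Ω sin φ = 2 × 7.29×10⁻⁵ × sin 19° = 4.75×10⁻⁵ s⁻¹
Geostrophic balance rearranged: |∂P/∂n| = f ρ V_g
|∂P/∂n| = 4.75×10⁻⁵ × 1.15 × 31.0 = 1.69×10⁻³ Pa/m

1.7×10⁻³ Pa/m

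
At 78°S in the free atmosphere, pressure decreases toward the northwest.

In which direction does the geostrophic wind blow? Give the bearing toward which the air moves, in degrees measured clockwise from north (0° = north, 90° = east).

The pressure-gradient force points toward the northwest (bearing 315°).
Geostrophic balance: in the Southern Hemisphere the Coriolis force deflects motion to the left, so the geostrophic wind blows 90° to the left of the pressure-gradient force (low pressure on the right).
Rotating 315° by 90° counterclockwise gives 225° — the wind blows toward the southwest.

225°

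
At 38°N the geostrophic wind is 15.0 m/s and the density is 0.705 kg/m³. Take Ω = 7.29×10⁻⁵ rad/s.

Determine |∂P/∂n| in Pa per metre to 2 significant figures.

Coriolis parameter at 38°N:
f = 2Ω sin φ = 2 × 7.29×10⁻⁵ × sin 38° = 8.98×10⁻⁵ s⁻¹
Geostrophic balance rearranged: |∂P/∂n| = f ρ V_g
|∂P/∂n| = 8.98×10⁻⁵ × 0.705 × 15.0 = 9.49×10⁻⁴ Pa/m

9.5×10⁻⁴ Pa/m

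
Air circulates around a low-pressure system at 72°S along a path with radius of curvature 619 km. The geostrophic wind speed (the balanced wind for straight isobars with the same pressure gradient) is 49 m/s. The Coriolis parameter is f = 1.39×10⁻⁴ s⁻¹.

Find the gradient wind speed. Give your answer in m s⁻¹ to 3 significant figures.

Around a low, centrifugal force acts outward with Coriolis, so pressure-gradient force balances both:
(1/ρ)|∂P/∂n| = fV + V²/R  →  V² + fR·V − fR·V_g = 0
With fR = 1.39×10⁻⁴ × 619×10³ m = 86.0 m/s:
V = [−fR + √((fR)² + 4 fR V_g)]/2 = [−86.0 + √(86.0² + 4×86.0×49)]/2 = 34.9 m/s
Subgeostrophic (V < V_g = 49 m/s), as expected around a low.

34.9 m s⁻¹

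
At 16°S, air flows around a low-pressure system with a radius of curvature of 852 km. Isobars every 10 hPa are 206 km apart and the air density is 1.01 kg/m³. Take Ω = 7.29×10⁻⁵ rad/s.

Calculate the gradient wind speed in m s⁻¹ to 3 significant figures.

Coriolis parameter at 16°S:
f = 2Ω sin φ = 2 × 7.29×10⁻⁵ × sin 16° = 4.02×10⁻⁵ s⁻¹
Pressure gradient: |∂P/∂n| = 1000 Pa / 206000 m = 4.85×10⁻³ Pa/m
Geostrophic speed: V_g = |∂P/∂n|/(fρ) = 4.85×10⁻³/(4.02×10⁻⁵ × 1.01) = 120 m/s
Around a low, centrifugal force acts outward with Coriolis, so pressure-gradient force balances both:
(1/ρ)|∂P/∂n| = fV + V²/R  →  V² + fR·V − fR·V_g = 0
With fR = 4.02×10⁻⁵ × 852×10³ m = 34.2 m/s:
V = [−fR + √((fR)² + 4 fR V_g)]/2 = [−34.2 + √(34.2² + 4×34.2×120)]/2 = 49.1 m/s
Subgeostrophic (V < V_g = 120 m/s), as expected around a low.

49.1 m s⁻¹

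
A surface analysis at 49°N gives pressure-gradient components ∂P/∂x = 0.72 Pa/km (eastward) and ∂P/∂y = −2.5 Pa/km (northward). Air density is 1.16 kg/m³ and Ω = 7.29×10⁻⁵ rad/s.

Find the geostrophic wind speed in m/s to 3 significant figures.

Coriolis parameter at 49°N:
f = 2Ω sin φ = 2 × 7.29×10⁻⁵ × sin 49° = 1.10×10⁻⁴ s⁻¹
Component geostrophic relations (x east, y north):
u_g = −(1/(fρ)) ∂P/∂y,  v_g = (1/(fρ)) ∂P/∂x
u_g = −(−2.5×10⁻³)/(1.10×10⁻⁴ × 1.16) = 19.6 m/s;  v_g = (0.72×10⁻³)/(1.10×10⁻⁴ × 1.16) = 5.64 m/s
|V_g| = √(u_g² + v_g²) = 20.4 m/s

20.4 m/s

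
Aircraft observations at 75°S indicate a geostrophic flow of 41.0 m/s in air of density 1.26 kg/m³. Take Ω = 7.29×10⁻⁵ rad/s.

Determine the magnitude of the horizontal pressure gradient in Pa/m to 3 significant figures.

7.28×10⁻³ Pa/m

Coriolis parameter at 75°S:
f = 2Ω sin φ = 2 × 7.29×10⁻⁵ × sin 75° = 1.41×10⁻⁴ s⁻¹
Geostrophic balance rearranged: |∂P/∂n| = f ρ V_g
|∂P/∂n| = 1.41×10⁻⁴ × 1.26 × 41.0 = 7.28×10⁻³ Pa/m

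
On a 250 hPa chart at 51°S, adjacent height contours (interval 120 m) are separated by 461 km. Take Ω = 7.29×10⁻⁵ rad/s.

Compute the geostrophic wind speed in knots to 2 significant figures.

44 knots

Coriolis parameter at 51°S:
f = 2Ω sin φ = 2 × 7.29×10⁻⁵ × sin 51° = 1.13×10⁻⁴ s⁻¹
Height gradient: |∂Z/∂n| = 120 m / 461000 m = 2.60×10⁻⁴
On a pressure surface, geostrophic balance gives V_g = (g/f)|∂Z/∂n|:
V_g = 9.81 × 2.60×10⁻⁴ / 1.13×10⁻⁴ = 22.5 m/s
Converting: 22.5 m/s × 1.944 = 44 knots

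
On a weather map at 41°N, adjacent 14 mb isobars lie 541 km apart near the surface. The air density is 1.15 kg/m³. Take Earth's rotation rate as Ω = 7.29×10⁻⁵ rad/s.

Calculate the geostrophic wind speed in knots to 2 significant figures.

46 knots

Coriolis parameter at 41°N:
f = 2Ω sin φ = 2 × 7.29×10⁻⁵ × sin 41° = 9.57×10⁻⁵ s⁻¹
Pressure gradient: |∂P/∂n| = 1400 Pa / 541000 m = 2.59×10⁻³ Pa/m
Geostrophic balance (pressure-gradient force = Coriolis force):
V_g = (1/(fρ)) |∂P/∂n| = 2.59×10⁻³ / (9.57×10⁻⁵ × 1.15) = 23.5 m/s
Converting: 23.5 m/s × 1.944 = 46 knots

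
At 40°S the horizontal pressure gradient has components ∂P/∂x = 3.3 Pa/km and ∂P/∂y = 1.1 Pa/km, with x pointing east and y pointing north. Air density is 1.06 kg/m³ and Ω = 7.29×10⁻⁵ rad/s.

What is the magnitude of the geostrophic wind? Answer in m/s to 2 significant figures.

35 m/s

Coriolis parameter at 40°S:
f = 2Ω sin φ = 2 × 7.29×10⁻⁵ × sin 40° = 9.37×10⁻⁵ s⁻¹
In the Southern Hemisphere f is negative: f = −9.37×10⁻⁵ s⁻¹.
Component geostrophic relations (x east, y north):
u_g = −(1/(fρ)) ∂P/∂y,  v_g = (1/(fρ)) ∂P/∂x
u_g = −(1.1×10⁻³)/(−9.37×10⁻⁵ × 1.06) = 11.1 m/s;  v_g = (3.3×10⁻³)/(−9.37×10⁻⁵ × 1.06) = −33.2 m/s
|V_g| = √(u_g² + v_g²) = 35.0 m/s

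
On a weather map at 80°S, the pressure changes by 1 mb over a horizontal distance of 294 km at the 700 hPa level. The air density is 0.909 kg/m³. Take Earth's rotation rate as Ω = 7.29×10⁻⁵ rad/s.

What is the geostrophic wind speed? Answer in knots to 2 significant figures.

Coriolis parameter at 80°S:
f = 2Ω sin φ = 2 × 7.29×10⁻⁵ × sin 80° = 1.44×10⁻⁴ s⁻¹
Pressure gradient: |∂P/∂n| = 100 Pa / 294000 m = 3.40×10⁻⁴ Pa/m
Geostrophic balance (pressure-gradient force = Coriolis force):
V_g = (1/(fρ)) |∂P/∂n| = 3.40×10⁻⁴ / (1.44×10⁻⁴ × 0.909) = 2.61 m/s
Converting: 2.61 m/s × 1.944 = 5.1 knots

5.1 knots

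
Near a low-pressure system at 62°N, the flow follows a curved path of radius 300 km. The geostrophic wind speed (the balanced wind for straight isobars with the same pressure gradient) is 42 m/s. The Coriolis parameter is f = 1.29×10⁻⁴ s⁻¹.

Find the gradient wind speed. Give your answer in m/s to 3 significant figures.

25.4 m/s

Around a low, centrifugal force acts outward with Coriolis, so pressure-gradient force balances both:
(1/ρ)|∂P/∂n| = fV + V²/R  →  V² + fR·V − fR·V_g = 0
With fR = 1.29×10⁻⁴ × 300×10³ m = 38.7 m/s:
V = [−fR + √((fR)² + 4 fR V_g)]/2 = [−38.7 + √(38.7² + 4×38.7×42)]/2 = 25.4 m/s
Subgeostrophic (V < V_g = 42 m/s), as expected around a low.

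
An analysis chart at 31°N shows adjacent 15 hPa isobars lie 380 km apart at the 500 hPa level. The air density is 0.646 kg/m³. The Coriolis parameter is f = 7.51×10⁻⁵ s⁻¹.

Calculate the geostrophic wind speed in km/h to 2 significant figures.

290 km/h

Pressure gradient: |∂P/∂n| = 1500 Pa / 380000 m = 3.95×10⁻³ Pa/m
Geostrophic balance (pressure-gradient force = Coriolis force):
V_g = (1/(fρ)) |∂P/∂n| = 3.95×10⁻³ / (7.51×10⁻⁵ × 0.646) = 81.4 m/s
Converting: 81.4 m/s × 3.6 = 290 km/h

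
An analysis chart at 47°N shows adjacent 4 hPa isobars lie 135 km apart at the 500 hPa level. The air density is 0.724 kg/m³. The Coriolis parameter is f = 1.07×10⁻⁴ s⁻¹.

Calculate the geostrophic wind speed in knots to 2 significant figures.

74 knots

Pressure gradient: |∂P/∂n| = 400 Pa / 135000 m = 2.96×10⁻³ Pa/m
Geostrophic balance (pressure-gradient force = Coriolis force):
V_g = (1/(fρ)) |∂P/∂n| = 2.96×10⁻³ / (1.07×10⁻⁴ × 0.724) = 38.2 m/s
Converting: 38.2 m/s × 1.944 = 74 knots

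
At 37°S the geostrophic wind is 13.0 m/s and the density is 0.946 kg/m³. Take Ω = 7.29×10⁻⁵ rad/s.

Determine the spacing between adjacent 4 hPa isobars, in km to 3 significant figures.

Coriolis parameter at 37°S:
f = 2Ω sin φ = 2 × 7.29×10⁻⁵ × sin 37° = 8.77×10⁻⁵ s⁻¹
Geostrophic balance rearranged: |∂P/∂n| = f ρ V_g
|∂P/∂n| = 8.77×10⁻⁵ × 0.946 × 13.0 = 1.08×10⁻³ Pa/m
Isobar spacing: Δn = ΔP/|∂P/∂n| = 400 Pa / 1.08×10⁻³ Pa/m = 370685 m ≈ 371 km

371 km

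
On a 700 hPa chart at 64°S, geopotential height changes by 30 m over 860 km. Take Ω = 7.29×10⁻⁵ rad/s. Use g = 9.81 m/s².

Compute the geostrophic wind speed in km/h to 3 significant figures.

Coriolis parameter at 64°S:
f = 2Ω sin φ = 2 × 7.29×10⁻⁵ × sin 64° = 1.31×10⁻⁴ s⁻¹
Height gradient: |∂Z/∂n| = 30 m / 860000 m = 3.49×10⁻⁵
On a pressure surface, geostrophic balance gives V_g = (g/f)|∂Z/∂n|:
V_g = 9.81 × 3.49×10⁻⁵ / 1.31×10⁻⁴ = 2.61 m/s
Converting: 2.61 m/s × 3.6 = 9.40 km/h

9.40 km/h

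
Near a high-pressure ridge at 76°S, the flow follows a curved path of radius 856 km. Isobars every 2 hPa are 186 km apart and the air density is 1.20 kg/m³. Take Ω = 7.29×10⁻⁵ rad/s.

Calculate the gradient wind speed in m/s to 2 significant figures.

Coriolis parameter at 76°S:
f = 2Ω sin φ = 2 × 7.29×10⁻⁵ × sin 76° = 1.41×10⁻⁴ s⁻¹
Pressure gradient: |∂P/∂n| = 200 Pa / 186000 m = 1.08×10⁻³ Pa/m
Geostrophic speed: V_g = |∂P/∂n|/(fρ) = 1.08×10⁻³/(1.41×10⁻⁴ × 1.20) = 6.33 m/s
Around a high, pressure-gradient force acts outward with centrifugal, so Coriolis balances both:
fV = (1/ρ)|∂P/∂n| + V²/R  →  V² − fR·V + fR·V_g = 0
With fR = 1.41×10⁻⁴ × 856×10³ m = 121 m/s:
V = [fR − √((fR)² − 4 fR V_g)]/2 = [121 − √(121² − 4×121×6.33)]/2 = 6.71 m/s
Supergeostrophic (V > V_g = 6.33 m/s), as expected around a high.

6.7 m/s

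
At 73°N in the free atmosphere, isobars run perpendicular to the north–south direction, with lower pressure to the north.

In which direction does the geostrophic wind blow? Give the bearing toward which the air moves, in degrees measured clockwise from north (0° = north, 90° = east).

090°

The pressure-gradient force points toward the north (bearing 000°).
Geostrophic balance: in the Northern Hemisphere the Coriolis force deflects motion to the right, so the geostrophic wind blows 90° to the right of the pressure-gradient force (low pressure on the left).
Rotating 000° by 90° clockwise gives 090° — the wind blows toward the east.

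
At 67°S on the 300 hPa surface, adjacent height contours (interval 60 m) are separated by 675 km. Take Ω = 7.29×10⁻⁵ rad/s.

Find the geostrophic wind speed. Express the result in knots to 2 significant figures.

Coriolis parameter at 67°S:
f = 2Ω sin φ = 2 × 7.29×10⁻⁵ × sin 67° = 1.34×10⁻⁴ s⁻¹
Height gradient: |∂Z/∂n| = 60 m / 675000 m = 8.89×10⁻⁵
On a pressure surface, geostrophic balance gives V_g = (g/f)|∂Z/∂n|:
V_g = 9.81 × 8.89×10⁻⁵ / 1.34×10⁻⁴ = 6.50 m/s
Converting: 6.50 m/s × 1.944 = 13 knots

13 knots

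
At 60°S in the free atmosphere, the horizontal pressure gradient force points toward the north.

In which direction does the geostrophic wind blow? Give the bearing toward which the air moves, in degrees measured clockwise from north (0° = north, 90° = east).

The pressure-gradient force points toward the north (bearing 000°).
Geostrophic balance: in the Southern Hemisphere the Coriolis force deflects motion to the left, so the geostrophic wind blows 90° to the left of the pressure-gradient force (low pressure on the right).
Rotating 000° by 90° counterclockwise gives 270° — the wind blows toward the west.

270°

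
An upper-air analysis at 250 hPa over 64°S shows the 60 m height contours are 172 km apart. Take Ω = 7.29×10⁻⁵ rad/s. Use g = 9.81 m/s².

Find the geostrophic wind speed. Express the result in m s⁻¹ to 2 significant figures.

26 m s⁻¹

Coriolis parameter at 64°S:
f = 2Ω sin φ = 2 × 7.29×10⁻⁵ × sin 64° = 1.31×10⁻⁴ s⁻¹
Height gradient: |∂Z/∂n| = 60 m / 172000 m = 3.49×10⁻⁴
On a pressure surface, geostrophic balance gives V_g = (g/f)|∂Z/∂n|:
V_g = 9.81 × 3.49×10⁻⁴ / 1.31×10⁻⁴ = 26.1 m/s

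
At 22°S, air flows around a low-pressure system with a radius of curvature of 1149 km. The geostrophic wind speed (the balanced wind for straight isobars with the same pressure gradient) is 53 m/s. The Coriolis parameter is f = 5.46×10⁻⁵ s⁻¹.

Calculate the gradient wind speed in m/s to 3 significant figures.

Around a low, centrifugal force acts outward with Coriolis, so pressure-gradient force balances both:
(1/ρ)|∂P/∂n| = fV + V²/R  →  V² + fR·V − fR·V_g = 0
With fR = 5.46×10⁻⁵ × 1149×10³ m = 62.7 m/s:
V = [−fR + √((fR)² + 4 fR V_g)]/2 = [−62.7 + √(62.7² + 4×62.7×53)]/2 = 34.3 m/s
Subgeostrophic (V < V_g = 53 m/s), as expected around a low.

34.3 m/s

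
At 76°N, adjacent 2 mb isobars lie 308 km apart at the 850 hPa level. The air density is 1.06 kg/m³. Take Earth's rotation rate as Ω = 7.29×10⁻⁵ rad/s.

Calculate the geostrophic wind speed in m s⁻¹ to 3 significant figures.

4.33 m s⁻¹

Coriolis parameter at 76°N:
f = 2Ω sin φ = 2 × 7.29×10⁻⁵ × sin 76° = 1.41×10⁻⁴ s⁻¹
Pressure gradient: |∂P/∂n| = 200 Pa / 308000 m = 6.49×10⁻⁴ Pa/m
Geostrophic balance (pressure-gradient force = Coriolis force):
V_g = (1/(fρ)) |∂P/∂n| = 6.49×10⁻⁴ / (1.41×10⁻⁴ × 1.06) = 4.33 m/s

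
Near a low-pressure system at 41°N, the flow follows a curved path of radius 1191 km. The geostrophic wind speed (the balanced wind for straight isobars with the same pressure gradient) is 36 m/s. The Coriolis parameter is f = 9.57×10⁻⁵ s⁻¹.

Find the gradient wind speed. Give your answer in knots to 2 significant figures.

Around a low, centrifugal force acts outward with Coriolis, so pressure-gradient force balances both:
(1/ρ)|∂P/∂n| = fV + V²/R  →  V² + fR·V − fR·V_g = 0
With fR = 9.57×10⁻⁵ × 1191×10³ m = 114 m/s:
V = [−fR + √((fR)² + 4 fR V_g)]/2 = [−114 + √(114² + 4×114×36)]/2 = 28.7 m/s
Subgeostrophic (V < V_g = 36 m/s), as expected around a low.
Converting: 28.7 m/s × 1.944 = 56 knots

56 knots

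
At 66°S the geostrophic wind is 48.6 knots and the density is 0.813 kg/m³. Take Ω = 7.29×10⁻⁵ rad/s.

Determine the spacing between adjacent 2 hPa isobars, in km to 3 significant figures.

73.9 km

Coriolis parameter at 66°S:
f = 2Ω sin φ = 2 × 7.29×10⁻⁵ × sin 66° = 1.33×10⁻⁴ s⁻¹
Wind speed in SI: 48.6 knots = 25.0 m/s
Geostrophic balance rearranged: |∂P/∂n| = f ρ V_g
|∂P/∂n| = 1.33×10⁻⁴ × 0.813 × 25.0 = 2.71×10⁻³ Pa/m
Isobar spacing: Δn = ΔP/|∂P/∂n| = 200 Pa / 2.71×10⁻³ Pa/m = 73872 m ≈ 73.9 km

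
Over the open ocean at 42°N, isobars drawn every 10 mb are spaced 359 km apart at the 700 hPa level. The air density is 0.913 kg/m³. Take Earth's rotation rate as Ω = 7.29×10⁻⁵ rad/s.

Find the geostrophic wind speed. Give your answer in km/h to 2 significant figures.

110 km/h

Coriolis parameter at 42°N:
f = 2Ω sin φ = 2 × 7.29×10⁻⁵ × sin 42° = 9.76×10⁻⁵ s⁻¹
Pressure gradient: |∂P/∂n| = 1000 Pa / 359000 m = 2.79×10⁻³ Pa/m
Geostrophic balance (pressure-gradient force = Coriolis force):
V_g = (1/(fρ)) |∂P/∂n| = 2.79×10⁻³ / (9.76×10⁻⁵ × 0.913) = 31.3 m/s
Converting: 31.3 m/s × 3.6 = 110 km/h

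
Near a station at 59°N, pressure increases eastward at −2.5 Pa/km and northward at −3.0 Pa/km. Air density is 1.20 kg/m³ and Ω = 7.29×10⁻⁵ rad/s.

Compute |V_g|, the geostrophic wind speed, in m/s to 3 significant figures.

Coriolis parameter at 59°N:
f = 2Ω sin φ = 2 × 7.29×10⁻⁵ × sin 59° = 1.25×10⁻⁴ s⁻¹
Component geostrophic relations (x east, y north):
u_g = −(1/(fρ)) ∂P/∂y,  v_g = (1/(fρ)) ∂P/∂x
u_g = −(−3.0×10⁻³)/(1.25×10⁻⁴ × 1.20) = 20.0 m/s;  v_g = (−2.5×10⁻³)/(1.25×10⁻⁴ × 1.20) = −16.7 m/s
|V_g| = √(u_g² + v_g²) = 26.0 m/s

26.0 m/s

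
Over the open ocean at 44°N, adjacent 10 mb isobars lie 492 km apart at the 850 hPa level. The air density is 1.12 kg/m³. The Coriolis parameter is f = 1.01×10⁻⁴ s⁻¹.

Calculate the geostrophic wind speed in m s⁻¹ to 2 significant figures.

18 m s⁻¹

Pressure gradient: |∂P/∂n| = 1000 Pa / 492000 m = 2.03×10⁻³ Pa/m
Geostrophic balance (pressure-gradient force = Coriolis force):
V_g = (1/(fρ)) |∂P/∂n| = 2.03×10⁻³ / (1.01×10⁻⁴ × 1.12) = 18.0 m/s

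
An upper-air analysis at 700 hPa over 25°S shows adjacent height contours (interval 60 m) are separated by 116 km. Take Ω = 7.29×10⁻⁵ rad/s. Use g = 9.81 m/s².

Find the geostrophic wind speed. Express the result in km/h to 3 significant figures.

296 km/h

Coriolis parameter at 25°S:
f = 2Ω sin φ = 2 × 7.29×10⁻⁵ × sin 25° = 6.16×10⁻⁵ s⁻¹
Height gradient: |∂Z/∂n| = 60 m / 116000 m = 5.17×10⁻⁴
On a pressure surface, geostrophic balance gives V_g = (g/f)|∂Z/∂n|:
V_g = 9.81 × 5.17×10⁻⁴ / 6.16×10⁻⁵ = 82.3 m/s
Converting: 82.3 m/s × 3.6 = 296 km/h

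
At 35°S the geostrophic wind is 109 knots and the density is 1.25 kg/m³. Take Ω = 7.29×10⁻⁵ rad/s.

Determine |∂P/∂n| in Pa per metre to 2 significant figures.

5.9×10⁻³ Pa/m

Coriolis parameter at 35°S:
f = 2Ω sin φ = 2 × 7.29×10⁻⁵ × sin 35° = 8.36×10⁻⁵ s⁻¹
Wind speed in SI: 109 knots = 56.1 m/s
Geostrophic balance rearranged: |∂P/∂n| = f ρ V_g
|∂P/∂n| = 8.36×10⁻⁵ × 1.25 × 56.1 = 5.86×10⁻³ Pa/m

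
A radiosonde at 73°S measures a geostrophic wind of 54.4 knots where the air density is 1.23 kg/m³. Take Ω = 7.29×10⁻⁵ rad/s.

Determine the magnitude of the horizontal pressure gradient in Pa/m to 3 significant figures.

4.80×10⁻³ Pa/m

Coriolis parameter at 73°S:
f = 2Ω sin φ = 2 × 7.29×10⁻⁵ × sin 73° = 1.39×10⁻⁴ s⁻¹
Wind speed in SI: 54.4 knots = 28.0 m/s
Geostrophic balance rearranged: |∂P/∂n| = f ρ V_g
|∂P/∂n| = 1.39×10⁻⁴ × 1.23 × 28.0 = 4.80×10⁻³ Pa/m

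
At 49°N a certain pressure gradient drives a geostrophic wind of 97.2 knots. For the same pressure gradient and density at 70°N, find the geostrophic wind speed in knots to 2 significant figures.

78 knots

With the same pressure gradient and density, V_g ∝ 1/f ∝ 1/sin φ.
V₂ = V₁ · sin φ₁ / sin φ₂ = 97.2 × sin 49° / sin 70°
V₂ = 97.2 × 0.7547/0.9397 = 78 knots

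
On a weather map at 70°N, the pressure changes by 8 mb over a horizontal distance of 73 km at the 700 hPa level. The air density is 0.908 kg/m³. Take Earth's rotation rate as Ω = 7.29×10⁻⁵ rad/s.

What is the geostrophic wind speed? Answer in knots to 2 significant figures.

170 knots

Coriolis parameter at 70°N:
f = 2Ω sin φ = 2 × 7.29×10⁻⁵ × sin 70° = 1.37×10⁻⁴ s⁻¹
Pressure gradient: |∂P/∂n| = 800 Pa / 73000 m = 1.10×10⁻² Pa/m
Geostrophic balance (pressure-gradient force = Coriolis force):
V_g = (1/(fρ)) |∂P/∂n| = 1.10×10⁻² / (1.37×10⁻⁴ × 0.908) = 88.1 m/s
Converting: 88.1 m/s × 1.944 = 170 knots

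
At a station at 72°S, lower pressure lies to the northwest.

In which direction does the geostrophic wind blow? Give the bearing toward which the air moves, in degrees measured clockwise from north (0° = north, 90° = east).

The pressure-gradient force points toward the northwest (bearing 315°).
Geostrophic balance: in the Southern Hemisphere the Coriolis force deflects motion to the left, so the geostrophic wind blows 90° to the left of the pressure-gradient force (low pressure on the right).
Rotating 315° by 90° counterclockwise gives 225° — the wind blows toward the southwest.

225°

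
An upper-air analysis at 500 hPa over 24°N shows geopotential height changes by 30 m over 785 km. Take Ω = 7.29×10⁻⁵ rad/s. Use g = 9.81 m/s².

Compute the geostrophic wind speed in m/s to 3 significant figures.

Coriolis parameter at 24°N:
f = 2Ω sin φ = 2 × 7.29×10⁻⁵ × sin 24° = 5.93×10⁻⁵ s⁻¹
Height gradient: |∂Z/∂n| = 30 m / 785000 m = 3.82×10⁻⁵
On a pressure surface, geostrophic balance gives V_g = (g/f)|∂Z/∂n|:
V_g = 9.81 × 3.82×10⁻⁵ / 5.93×10⁻⁵ = 6.32 m/s

6.32 m/s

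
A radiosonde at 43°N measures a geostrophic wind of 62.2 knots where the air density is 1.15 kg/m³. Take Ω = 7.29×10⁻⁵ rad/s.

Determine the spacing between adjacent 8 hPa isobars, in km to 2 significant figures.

Coriolis parameter at 43°N:
f = 2Ω sin φ = 2 × 7.29×10⁻⁵ × sin 43° = 9.94×10⁻⁵ s⁻¹
Wind speed in SI: 62.2 knots = 32.0 m/s
Geostrophic balance rearranged: |∂P/∂n| = f ρ V_g
|∂P/∂n| = 9.94×10⁻⁵ × 1.15 × 32.0 = 3.66×10⁻³ Pa/m
Isobar spacing: Δn = ΔP/|∂P/∂n| = 800 Pa / 3.66×10⁻³ Pa/m = 218637 m ≈ 220 km

220 km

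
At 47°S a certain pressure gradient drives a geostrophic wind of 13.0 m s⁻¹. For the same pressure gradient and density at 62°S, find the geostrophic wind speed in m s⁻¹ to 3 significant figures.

With the same pressure gradient and density, V_g ∝ 1/f ∝ 1/sin φ.
V₂ = V₁ · sin φ₁ / sin φ₂ = 13.0 × sin 47° / sin 62°
V₂ = 13.0 × 0.7314/0.8829 = 10.8 m s⁻¹

10.8 m s⁻¹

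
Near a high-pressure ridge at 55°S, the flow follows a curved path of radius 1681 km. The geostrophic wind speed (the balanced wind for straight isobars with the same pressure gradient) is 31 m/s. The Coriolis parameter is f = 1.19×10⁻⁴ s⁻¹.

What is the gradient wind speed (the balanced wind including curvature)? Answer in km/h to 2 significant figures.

Around a high, pressure-gradient force acts outward with centrifugal, so Coriolis balances both:
fV = (1/ρ)|∂P/∂n| + V²/R  →  V² − fR·V + fR·V_g = 0
With fR = 1.19×10⁻⁴ × 1681×10³ m = 200 m/s:
V = [fR − √((fR)² − 4 fR V_g)]/2 = [200 − √(200² − 4×200×31)]/2 = 38.4 m/s
Supergeostrophic (V > V_g = 31 m/s), as expected around a high.
Converting: 38.4 m/s × 3.6 = 140 km/h

140 km/h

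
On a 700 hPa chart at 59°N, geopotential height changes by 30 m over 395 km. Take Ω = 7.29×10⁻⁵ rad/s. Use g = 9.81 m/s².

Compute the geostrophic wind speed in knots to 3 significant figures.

11.6 knots

Coriolis parameter at 59°N:
f = 2Ω sin φ = 2 × 7.29×10⁻⁵ × sin 59° = 1.25×10⁻⁴ s⁻¹
Height gradient: |∂Z/∂n| = 30 m / 395000 m = 7.59×10⁻⁵
On a pressure surface, geostrophic balance gives V_g = (g/f)|∂Z/∂n|:
V_g = 9.81 × 7.59×10⁻⁵ / 1.25×10⁻⁴ = 5.96 m/s
Converting: 5.96 m/s × 1.944 = 11.6 knots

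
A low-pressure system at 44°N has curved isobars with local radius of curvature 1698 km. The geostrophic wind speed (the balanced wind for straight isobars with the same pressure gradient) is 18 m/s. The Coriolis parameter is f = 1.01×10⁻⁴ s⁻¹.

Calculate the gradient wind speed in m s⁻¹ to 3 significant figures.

16.4 m s⁻¹

Around a low, centrifugal force acts outward with Coriolis, so pressure-gradient force balances both:
(1/ρ)|∂P/∂n| = fV + V²/R  →  V² + fR·V − fR·V_g = 0
With fR = 1.01×10⁻⁴ × 1698×10³ m = 171 m/s:
V = [−fR + √((fR)² + 4 fR V_g)]/2 = [−171 + √(171² + 4×171×18)]/2 = 16.4 m/s
Subgeostrophic (V < V_g = 18 m/s), as expected around a low.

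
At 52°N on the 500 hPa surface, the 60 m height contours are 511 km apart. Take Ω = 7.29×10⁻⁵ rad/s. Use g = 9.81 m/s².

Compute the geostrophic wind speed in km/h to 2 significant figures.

36 km/h

Coriolis parameter at 52°N:
f = 2Ω sin φ = 2 × 7.29×10⁻⁵ × sin 52° = 1.15×10⁻⁴ s⁻¹
Height gradient: |∂Z/∂n| = 60 m / 511000 m = 1.17×10⁻⁴
On a pressure surface, geostrophic balance gives V_g = (g/f)|∂Z/∂n|:
V_g = 9.81 × 1.17×10⁻⁴ / 1.15×10⁻⁴ = 10.0 m/s
Converting: 10.0 m/s × 3.6 = 36 km/h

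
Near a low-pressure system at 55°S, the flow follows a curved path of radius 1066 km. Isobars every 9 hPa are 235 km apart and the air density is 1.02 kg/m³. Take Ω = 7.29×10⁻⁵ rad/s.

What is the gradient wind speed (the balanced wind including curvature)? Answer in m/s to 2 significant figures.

Coriolis parameter at 55°S:
f = 2Ω sin φ = 2 × 7.29×10⁻⁵ × sin 55° = 1.19×10⁻⁴ s⁻¹
Pressure gradient: |∂P/∂n| = 900 Pa / 235000 m = 3.83×10⁻³ Pa/m
Geostrophic speed: V_g = |∂P/∂n|/(fρ) = 3.83×10⁻³/(1.19×10⁻⁴ × 1.02) = 31.4 m/s
Around a low, centrifugal force acts outward with Coriolis, so pressure-gradient force balances both:
(1/ρ)|∂P/∂n| = fV + V²/R  →  V² + fR·V − fR·V_g = 0
With fR = 1.19×10⁻⁴ × 1066×10³ m = 127 m/s:
V = [−fR + √((fR)² + 4 fR V_g)]/2 = [−127 + √(127² + 4×127×31.4)]/2 = 26.1 m/s
Subgeostrophic (V < V_g = 31.4 m/s), as expected around a low.

26 m/s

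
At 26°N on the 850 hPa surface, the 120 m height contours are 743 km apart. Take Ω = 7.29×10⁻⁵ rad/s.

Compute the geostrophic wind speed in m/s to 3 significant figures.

Coriolis parameter at 26°N:
f = 2Ω sin φ = 2 × 7.29×10⁻⁵ × sin 26° = 6.39×10⁻⁵ s⁻¹
Height gradient: |∂Z/∂n| = 120 m / 743000 m = 1.62×10⁻⁴
On a pressure surface, geostrophic balance gives V_g = (g/f)|∂Z/∂n|:
V_g = 9.81 × 1.62×10⁻⁴ / 6.39×10⁻⁵ = 24.8 m/s

24.8 m/s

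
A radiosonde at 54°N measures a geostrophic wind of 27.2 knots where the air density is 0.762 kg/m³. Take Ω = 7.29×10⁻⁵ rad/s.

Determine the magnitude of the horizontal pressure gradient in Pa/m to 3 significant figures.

Coriolis parameter at 54°N:
f = 2Ω sin φ = 2 × 7.29×10⁻⁵ × sin 54° = 1.18×10⁻⁴ s⁻¹
Wind speed in SI: 27.2 knots = 14.0 m/s
Geostrophic balance rearranged: |∂P/∂n| = f ρ V_g
|∂P/∂n| = 1.18×10⁻⁴ × 0.762 × 14.0 = 1.26×10⁻³ Pa/m

1.26×10⁻³ Pa/m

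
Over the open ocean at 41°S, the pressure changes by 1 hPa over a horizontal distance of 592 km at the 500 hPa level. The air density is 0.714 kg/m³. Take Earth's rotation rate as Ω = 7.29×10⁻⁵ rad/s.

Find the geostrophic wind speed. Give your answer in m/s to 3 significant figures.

Coriolis parameter at 41°S:
f = 2Ω sin φ = 2 × 7.29×10⁻⁵ × sin 41° = 9.57×10⁻⁵ s⁻¹
Pressure gradient: |∂P/∂n| = 100 Pa / 592000 m = 1.69×10⁻⁴ Pa/m
Geostrophic balance (pressure-gradient force = Coriolis force):
V_g = (1/(fρ)) |∂P/∂n| = 1.69×10⁻⁴ / (9.57×10⁻⁵ × 0.714) = 2.47 m/s

2.47 m/s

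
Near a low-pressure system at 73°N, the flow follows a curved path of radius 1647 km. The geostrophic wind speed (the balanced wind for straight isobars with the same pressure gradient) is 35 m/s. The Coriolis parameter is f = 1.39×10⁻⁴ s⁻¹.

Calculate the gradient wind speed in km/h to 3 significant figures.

Around a low, centrifugal force acts outward with Coriolis, so pressure-gradient force balances both:
(1/ρ)|∂P/∂n| = fV + V²/R  →  V² + fR·V − fR·V_g = 0
With fR = 1.39×10⁻⁴ × 1647×10³ m = 229 m/s:
V = [−fR + √((fR)² + 4 fR V_g)]/2 = [−229 + √(229² + 4×229×35)]/2 = 30.8 m/s
Subgeostrophic (V < V_g = 35 m/s), as expected around a low.
Converting: 30.8 m/s × 3.6 = 111 km/h

111 km/h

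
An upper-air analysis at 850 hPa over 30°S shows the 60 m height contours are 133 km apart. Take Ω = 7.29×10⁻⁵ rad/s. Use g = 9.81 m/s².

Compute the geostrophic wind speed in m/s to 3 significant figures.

60.7 m/s

Coriolis parameter at 30°S:
f = 2Ω sin φ = 2 × 7.29×10⁻⁵ × sin 30° = 7.29×10⁻⁵ s⁻¹
Height gradient: |∂Z/∂n| = 60 m / 133000 m = 4.51×10⁻⁴
On a pressure surface, geostrophic balance gives V_g = (g/f)|∂Z/∂n|:
V_g = 9.81 × 4.51×10⁻⁴ / 7.29×10⁻⁵ = 60.7 m/s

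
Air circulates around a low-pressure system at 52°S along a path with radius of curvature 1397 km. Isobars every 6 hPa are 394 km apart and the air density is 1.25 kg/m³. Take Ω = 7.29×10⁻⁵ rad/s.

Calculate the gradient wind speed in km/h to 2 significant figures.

36 km/h

Coriolis parameter at 52°S:
f = 2Ω sin φ = 2 × 7.29×10⁻⁵ × sin 52° = 1.15×10⁻⁴ s⁻¹
Pressure gradient: |∂P/∂n| = 600 Pa / 394000 m = 1.52×10⁻³ Pa/m
Geostrophic speed: V_g = |∂P/∂n|/(fρ) = 1.52×10⁻³/(1.15×10⁻⁴ × 1.25) = 10.6 m/s
Around a low, centrifugal force acts outward with Coriolis, so pressure-gradient force balances both:
(1/ρ)|∂P/∂n| = fV + V²/R  →  V² + fR·V − fR·V_g = 0
With fR = 1.15×10⁻⁴ × 1397×10³ m = 161 m/s:
V = [−fR + √((fR)² + 4 fR V_g)]/2 = [−161 + √(161² + 4×161×10.6)]/2 = 9.98 m/s
Subgeostrophic (V < V_g = 10.6 m/s), as expected around a low.
Converting: 9.98 m/s × 3.6 = 36 km/h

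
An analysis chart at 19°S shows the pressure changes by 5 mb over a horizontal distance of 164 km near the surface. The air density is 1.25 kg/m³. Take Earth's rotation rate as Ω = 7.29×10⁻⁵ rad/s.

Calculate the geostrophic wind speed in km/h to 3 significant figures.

Coriolis parameter at 19°S:
f = 2Ω sin φ = 2 × 7.29×10⁻⁵ × sin 19° = 4.75×10⁻⁵ s⁻¹
Pressure gradient: |∂P/∂n| = 500 Pa / 164000 m = 3.05×10⁻³ Pa/m
Geostrophic balance (pressure-gradient force = Coriolis force):
V_g = (1/(fρ)) |∂P/∂n| = 3.05×10⁻³ / (4.75×10⁻⁵ × 1.25) = 51.4 m/s
Converting: 51.4 m/s × 3.6 = 185 km/h

185 km/h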